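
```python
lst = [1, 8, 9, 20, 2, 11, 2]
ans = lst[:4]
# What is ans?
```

lst has length 7. The slice lst[:4] selects indices [0, 1, 2, 3] (0->1, 1->8, 2->9, 3->20), giving [1, 8, 9, 20].

[1, 8, 9, 20]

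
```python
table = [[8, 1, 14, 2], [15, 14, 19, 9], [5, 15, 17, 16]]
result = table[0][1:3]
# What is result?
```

table[0] = [8, 1, 14, 2]. table[0] has length 4. The slice table[0][1:3] selects indices [1, 2] (1->1, 2->14), giving [1, 14].

[1, 14]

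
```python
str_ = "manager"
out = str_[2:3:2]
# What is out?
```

str_ has length 7. The slice str_[2:3:2] selects indices [2] (2->'n'), giving 'n'.

'n'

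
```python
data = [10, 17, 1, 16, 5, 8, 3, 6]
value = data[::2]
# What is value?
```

data has length 8. The slice data[::2] selects indices [0, 2, 4, 6] (0->10, 2->1, 4->5, 6->3), giving [10, 1, 5, 3].

[10, 1, 5, 3]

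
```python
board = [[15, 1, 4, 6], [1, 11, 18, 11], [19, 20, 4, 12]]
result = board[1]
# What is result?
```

board has 3 rows. Row 1 is [1, 11, 18, 11].

[1, 11, 18, 11]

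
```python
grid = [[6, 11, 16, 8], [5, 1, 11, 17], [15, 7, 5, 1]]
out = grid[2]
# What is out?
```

grid has 3 rows. Row 2 is [15, 7, 5, 1].

[15, 7, 5, 1]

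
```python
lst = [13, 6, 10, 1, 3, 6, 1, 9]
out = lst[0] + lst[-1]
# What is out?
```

lst has length 8. lst[0] = 13.
lst has length 8. Negative index -1 maps to positive index 8 + (-1) = 7. lst[7] = 9.
Sum: 13 + 9 = 22.

22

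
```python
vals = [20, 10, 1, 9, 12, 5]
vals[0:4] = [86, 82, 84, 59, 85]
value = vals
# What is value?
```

vals starts as [20, 10, 1, 9, 12, 5] (length 6). The slice vals[0:4] covers indices [0, 1, 2, 3] with values [20, 10, 1, 9]. Replacing that slice with [86, 82, 84, 59, 85] (different length) produces [86, 82, 84, 59, 85, 12, 5].

[86, 82, 84, 59, 85, 12, 5]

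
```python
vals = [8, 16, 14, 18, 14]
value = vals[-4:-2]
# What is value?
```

vals has length 5. The slice vals[-4:-2] selects indices [1, 2] (1->16, 2->14), giving [16, 14].

[16, 14]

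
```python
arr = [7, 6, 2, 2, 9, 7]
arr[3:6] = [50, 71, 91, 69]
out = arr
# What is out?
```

arr starts as [7, 6, 2, 2, 9, 7] (length 6). The slice arr[3:6] covers indices [3, 4, 5] with values [2, 9, 7]. Replacing that slice with [50, 71, 91, 69] (different length) produces [7, 6, 2, 50, 71, 91, 69].

[7, 6, 2, 50, 71, 91, 69]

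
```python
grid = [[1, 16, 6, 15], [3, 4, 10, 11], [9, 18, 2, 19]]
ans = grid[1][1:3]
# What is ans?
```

grid[1] = [3, 4, 10, 11]. grid[1] has length 4. The slice grid[1][1:3] selects indices [1, 2] (1->4, 2->10), giving [4, 10].

[4, 10]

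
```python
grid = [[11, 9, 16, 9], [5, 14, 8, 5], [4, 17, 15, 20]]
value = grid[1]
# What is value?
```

grid has 3 rows. Row 1 is [5, 14, 8, 5].

[5, 14, 8, 5]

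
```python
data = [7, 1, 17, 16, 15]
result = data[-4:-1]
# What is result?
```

data has length 5. The slice data[-4:-1] selects indices [1, 2, 3] (1->1, 2->17, 3->16), giving [1, 17, 16].

[1, 17, 16]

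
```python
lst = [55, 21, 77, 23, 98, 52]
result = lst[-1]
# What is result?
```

lst has length 6. Negative index -1 maps to positive index 6 + (-1) = 5. lst[5] = 52.

52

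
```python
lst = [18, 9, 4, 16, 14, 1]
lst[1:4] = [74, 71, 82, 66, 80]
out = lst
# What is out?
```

lst starts as [18, 9, 4, 16, 14, 1] (length 6). The slice lst[1:4] covers indices [1, 2, 3] with values [9, 4, 16]. Replacing that slice with [74, 71, 82, 66, 80] (different length) produces [18, 74, 71, 82, 66, 80, 14, 1].

[18, 74, 71, 82, 66, 80, 14, 1]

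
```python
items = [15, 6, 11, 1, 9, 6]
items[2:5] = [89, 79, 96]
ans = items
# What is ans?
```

items starts as [15, 6, 11, 1, 9, 6] (length 6). The slice items[2:5] covers indices [2, 3, 4] with values [11, 1, 9]. Replacing that slice with [89, 79, 96] (same length) produces [15, 6, 89, 79, 96, 6].

[15, 6, 89, 79, 96, 6]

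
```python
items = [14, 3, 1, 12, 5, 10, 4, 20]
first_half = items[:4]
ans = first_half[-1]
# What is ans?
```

items has length 8. The slice items[:4] selects indices [0, 1, 2, 3] (0->14, 1->3, 2->1, 3->12), giving [14, 3, 1, 12]. So first_half = [14, 3, 1, 12]. Then first_half[-1] = 12.

12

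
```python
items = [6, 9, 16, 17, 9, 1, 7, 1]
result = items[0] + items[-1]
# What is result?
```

items has length 8. items[0] = 6.
items has length 8. Negative index -1 maps to positive index 8 + (-1) = 7. items[7] = 1.
Sum: 6 + 1 = 7.

7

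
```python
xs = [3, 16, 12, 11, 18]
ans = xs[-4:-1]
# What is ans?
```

xs has length 5. The slice xs[-4:-1] selects indices [1, 2, 3] (1->16, 2->12, 3->11), giving [16, 12, 11].

[16, 12, 11]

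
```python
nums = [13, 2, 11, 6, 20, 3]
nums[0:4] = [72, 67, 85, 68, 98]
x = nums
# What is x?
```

nums starts as [13, 2, 11, 6, 20, 3] (length 6). The slice nums[0:4] covers indices [0, 1, 2, 3] with values [13, 2, 11, 6]. Replacing that slice with [72, 67, 85, 68, 98] (different length) produces [72, 67, 85, 68, 98, 20, 3].

[72, 67, 85, 68, 98, 20, 3]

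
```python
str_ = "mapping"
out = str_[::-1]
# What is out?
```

str_ has length 7. The slice str_[::-1] selects indices [6, 5, 4, 3, 2, 1, 0] (6->'g', 5->'n', 4->'i', 3->'p', 2->'p', 1->'a', 0->'m'), giving 'gnippam'.

'gnippam'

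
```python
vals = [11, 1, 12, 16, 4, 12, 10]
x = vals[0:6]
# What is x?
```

vals has length 7. The slice vals[0:6] selects indices [0, 1, 2, 3, 4, 5] (0->11, 1->1, 2->12, 3->16, 4->4, 5->12), giving [11, 1, 12, 16, 4, 12].

[11, 1, 12, 16, 4, 12]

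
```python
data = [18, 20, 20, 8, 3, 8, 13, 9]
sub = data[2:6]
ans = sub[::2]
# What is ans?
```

data has length 8. The slice data[2:6] selects indices [2, 3, 4, 5] (2->20, 3->8, 4->3, 5->8), giving [20, 8, 3, 8]. So sub = [20, 8, 3, 8]. sub has length 4. The slice sub[::2] selects indices [0, 2] (0->20, 2->3), giving [20, 3].

[20, 3]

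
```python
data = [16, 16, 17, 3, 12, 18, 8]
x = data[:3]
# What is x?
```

data has length 7. The slice data[:3] selects indices [0, 1, 2] (0->16, 1->16, 2->17), giving [16, 16, 17].

[16, 16, 17]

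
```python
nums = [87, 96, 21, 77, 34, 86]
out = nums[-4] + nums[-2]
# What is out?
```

nums has length 6. Negative index -4 maps to positive index 6 + (-4) = 2. nums[2] = 21.
nums has length 6. Negative index -2 maps to positive index 6 + (-2) = 4. nums[4] = 34.
Sum: 21 + 34 = 55.

55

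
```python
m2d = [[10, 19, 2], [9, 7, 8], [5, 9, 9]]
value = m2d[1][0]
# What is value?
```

m2d[1] = [9, 7, 8]. Taking column 0 of that row yields 9.

9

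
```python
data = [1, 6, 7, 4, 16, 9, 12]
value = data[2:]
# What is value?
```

data has length 7. The slice data[2:] selects indices [2, 3, 4, 5, 6] (2->7, 3->4, 4->16, 5->9, 6->12), giving [7, 4, 16, 9, 12].

[7, 4, 16, 9, 12]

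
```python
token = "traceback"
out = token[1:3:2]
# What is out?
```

token has length 9. The slice token[1:3:2] selects indices [1] (1->'r'), giving 'r'.

'r'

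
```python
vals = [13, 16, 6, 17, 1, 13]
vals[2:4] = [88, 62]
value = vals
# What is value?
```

vals starts as [13, 16, 6, 17, 1, 13] (length 6). The slice vals[2:4] covers indices [2, 3] with values [6, 17]. Replacing that slice with [88, 62] (same length) produces [13, 16, 88, 62, 1, 13].

[13, 16, 88, 62, 1, 13]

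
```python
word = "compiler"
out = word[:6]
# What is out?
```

word has length 8. The slice word[:6] selects indices [0, 1, 2, 3, 4, 5] (0->'c', 1->'o', 2->'m', 3->'p', 4->'i', 5->'l'), giving 'compil'.

'compil'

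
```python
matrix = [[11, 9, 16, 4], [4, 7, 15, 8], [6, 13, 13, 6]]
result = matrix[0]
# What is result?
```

matrix has 3 rows. Row 0 is [11, 9, 16, 4].

[11, 9, 16, 4]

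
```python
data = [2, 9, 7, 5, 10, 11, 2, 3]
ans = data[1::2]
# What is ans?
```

data has length 8. The slice data[1::2] selects indices [1, 3, 5, 7] (1->9, 3->5, 5->11, 7->3), giving [9, 5, 11, 3].

[9, 5, 11, 3]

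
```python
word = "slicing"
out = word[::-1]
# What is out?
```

word has length 7. The slice word[::-1] selects indices [6, 5, 4, 3, 2, 1, 0] (6->'g', 5->'n', 4->'i', 3->'c', 2->'i', 1->'l', 0->'s'), giving 'gnicils'.

'gnicils'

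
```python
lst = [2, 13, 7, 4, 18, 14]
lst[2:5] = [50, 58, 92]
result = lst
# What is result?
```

lst starts as [2, 13, 7, 4, 18, 14] (length 6). The slice lst[2:5] covers indices [2, 3, 4] with values [7, 4, 18]. Replacing that slice with [50, 58, 92] (same length) produces [2, 13, 50, 58, 92, 14].

[2, 13, 50, 58, 92, 14]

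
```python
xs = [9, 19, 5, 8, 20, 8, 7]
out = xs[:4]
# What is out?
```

xs has length 7. The slice xs[:4] selects indices [0, 1, 2, 3] (0->9, 1->19, 2->5, 3->8), giving [9, 19, 5, 8].

[9, 19, 5, 8]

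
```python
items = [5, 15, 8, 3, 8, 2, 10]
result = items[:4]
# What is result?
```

items has length 7. The slice items[:4] selects indices [0, 1, 2, 3] (0->5, 1->15, 2->8, 3->3), giving [5, 15, 8, 3].

[5, 15, 8, 3]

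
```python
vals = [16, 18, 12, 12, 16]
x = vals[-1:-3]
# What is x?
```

vals has length 5. The slice vals[-1:-3] resolves to an empty index range, so the result is [].

[]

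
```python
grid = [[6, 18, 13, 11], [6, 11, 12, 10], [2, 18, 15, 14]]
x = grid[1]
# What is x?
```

grid has 3 rows. Row 1 is [6, 11, 12, 10].

[6, 11, 12, 10]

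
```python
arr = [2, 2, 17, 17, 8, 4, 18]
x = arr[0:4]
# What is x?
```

arr has length 7. The slice arr[0:4] selects indices [0, 1, 2, 3] (0->2, 1->2, 2->17, 3->17), giving [2, 2, 17, 17].

[2, 2, 17, 17]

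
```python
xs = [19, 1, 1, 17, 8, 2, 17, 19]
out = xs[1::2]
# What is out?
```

xs has length 8. The slice xs[1::2] selects indices [1, 3, 5, 7] (1->1, 3->17, 5->2, 7->19), giving [1, 17, 2, 19].

[1, 17, 2, 19]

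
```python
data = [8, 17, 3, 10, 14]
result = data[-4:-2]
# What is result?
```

data has length 5. The slice data[-4:-2] selects indices [1, 2] (1->17, 2->3), giving [17, 3].

[17, 3]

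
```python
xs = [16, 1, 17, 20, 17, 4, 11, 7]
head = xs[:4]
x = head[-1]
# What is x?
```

xs has length 8. The slice xs[:4] selects indices [0, 1, 2, 3] (0->16, 1->1, 2->17, 3->20), giving [16, 1, 17, 20]. So head = [16, 1, 17, 20]. Then head[-1] = 20.

20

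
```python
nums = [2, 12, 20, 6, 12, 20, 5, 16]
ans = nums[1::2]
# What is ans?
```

nums has length 8. The slice nums[1::2] selects indices [1, 3, 5, 7] (1->12, 3->6, 5->20, 7->16), giving [12, 6, 20, 16].

[12, 6, 20, 16]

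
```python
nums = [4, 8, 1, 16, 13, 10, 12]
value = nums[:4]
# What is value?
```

nums has length 7. The slice nums[:4] selects indices [0, 1, 2, 3] (0->4, 1->8, 2->1, 3->16), giving [4, 8, 1, 16].

[4, 8, 1, 16]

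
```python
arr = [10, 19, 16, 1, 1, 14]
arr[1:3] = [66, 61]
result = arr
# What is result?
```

arr starts as [10, 19, 16, 1, 1, 14] (length 6). The slice arr[1:3] covers indices [1, 2] with values [19, 16]. Replacing that slice with [66, 61] (same length) produces [10, 66, 61, 1, 1, 14].

[10, 66, 61, 1, 1, 14]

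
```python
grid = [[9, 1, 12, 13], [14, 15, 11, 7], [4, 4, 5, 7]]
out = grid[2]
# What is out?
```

grid has 3 rows. Row 2 is [4, 4, 5, 7].

[4, 4, 5, 7]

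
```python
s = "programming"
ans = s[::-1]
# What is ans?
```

s has length 11. The slice s[::-1] selects indices [10, 9, 8, 7, 6, 5, 4, 3, 2, 1, 0] (10->'g', 9->'n', 8->'i', 7->'m', 6->'m', 5->'a', 4->'r', 3->'g', 2->'o', 1->'r', 0->'p'), giving 'gnimmargorp'.

'gnimmargorp'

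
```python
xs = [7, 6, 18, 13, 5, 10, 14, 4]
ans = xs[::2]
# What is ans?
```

xs has length 8. The slice xs[::2] selects indices [0, 2, 4, 6] (0->7, 2->18, 4->5, 6->14), giving [7, 18, 5, 14].

[7, 18, 5, 14]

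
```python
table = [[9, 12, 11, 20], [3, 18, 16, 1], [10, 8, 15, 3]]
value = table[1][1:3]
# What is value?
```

table[1] = [3, 18, 16, 1]. table[1] has length 4. The slice table[1][1:3] selects indices [1, 2] (1->18, 2->16), giving [18, 16].

[18, 16]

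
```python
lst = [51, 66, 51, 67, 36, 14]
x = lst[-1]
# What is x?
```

lst has length 6. Negative index -1 maps to positive index 6 + (-1) = 5. lst[5] = 14.

14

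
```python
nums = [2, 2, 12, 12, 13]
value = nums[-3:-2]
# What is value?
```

nums has length 5. The slice nums[-3:-2] selects indices [2] (2->12), giving [12].

[12]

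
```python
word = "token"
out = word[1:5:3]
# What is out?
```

word has length 5. The slice word[1:5:3] selects indices [1, 4] (1->'o', 4->'n'), giving 'on'.

'on'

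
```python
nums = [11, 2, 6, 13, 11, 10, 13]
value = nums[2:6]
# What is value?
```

nums has length 7. The slice nums[2:6] selects indices [2, 3, 4, 5] (2->6, 3->13, 4->11, 5->10), giving [6, 13, 11, 10].

[6, 13, 11, 10]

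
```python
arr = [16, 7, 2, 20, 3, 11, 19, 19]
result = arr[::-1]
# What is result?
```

arr has length 8. The slice arr[::-1] selects indices [7, 6, 5, 4, 3, 2, 1, 0] (7->19, 6->19, 5->11, 4->3, 3->20, 2->2, 1->7, 0->16), giving [19, 19, 11, 3, 20, 2, 7, 16].

[19, 19, 11, 3, 20, 2, 7, 16]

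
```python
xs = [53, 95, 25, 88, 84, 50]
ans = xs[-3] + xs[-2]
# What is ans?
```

xs has length 6. Negative index -3 maps to positive index 6 + (-3) = 3. xs[3] = 88.
xs has length 6. Negative index -2 maps to positive index 6 + (-2) = 4. xs[4] = 84.
Sum: 88 + 84 = 172.

172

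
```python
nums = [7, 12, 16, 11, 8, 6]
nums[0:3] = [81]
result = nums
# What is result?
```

nums starts as [7, 12, 16, 11, 8, 6] (length 6). The slice nums[0:3] covers indices [0, 1, 2] with values [7, 12, 16]. Replacing that slice with [81] (different length) produces [81, 11, 8, 6].

[81, 11, 8, 6]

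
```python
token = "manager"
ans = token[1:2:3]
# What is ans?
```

token has length 7. The slice token[1:2:3] selects indices [1] (1->'a'), giving 'a'.

'a'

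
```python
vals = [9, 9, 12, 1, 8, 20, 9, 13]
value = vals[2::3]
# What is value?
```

vals has length 8. The slice vals[2::3] selects indices [2, 5] (2->12, 5->20), giving [12, 20].

[12, 20]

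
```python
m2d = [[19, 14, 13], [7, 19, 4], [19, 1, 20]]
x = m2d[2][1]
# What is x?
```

m2d[2] = [19, 1, 20]. Taking column 1 of that row yields 1.

1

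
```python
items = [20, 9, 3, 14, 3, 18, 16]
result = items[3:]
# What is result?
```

items has length 7. The slice items[3:] selects indices [3, 4, 5, 6] (3->14, 4->3, 5->18, 6->16), giving [14, 3, 18, 16].

[14, 3, 18, 16]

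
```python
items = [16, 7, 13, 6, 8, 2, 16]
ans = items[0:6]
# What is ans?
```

items has length 7. The slice items[0:6] selects indices [0, 1, 2, 3, 4, 5] (0->16, 1->7, 2->13, 3->6, 4->8, 5->2), giving [16, 7, 13, 6, 8, 2].

[16, 7, 13, 6, 8, 2]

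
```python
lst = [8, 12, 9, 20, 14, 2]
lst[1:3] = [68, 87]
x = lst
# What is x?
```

lst starts as [8, 12, 9, 20, 14, 2] (length 6). The slice lst[1:3] covers indices [1, 2] with values [12, 9]. Replacing that slice with [68, 87] (same length) produces [8, 68, 87, 20, 14, 2].

[8, 68, 87, 20, 14, 2]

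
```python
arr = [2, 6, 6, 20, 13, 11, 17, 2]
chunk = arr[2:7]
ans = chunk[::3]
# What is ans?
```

arr has length 8. The slice arr[2:7] selects indices [2, 3, 4, 5, 6] (2->6, 3->20, 4->13, 5->11, 6->17), giving [6, 20, 13, 11, 17]. So chunk = [6, 20, 13, 11, 17]. chunk has length 5. The slice chunk[::3] selects indices [0, 3] (0->6, 3->11), giving [6, 11].

[6, 11]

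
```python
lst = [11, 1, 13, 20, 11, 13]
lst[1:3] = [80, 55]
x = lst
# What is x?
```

lst starts as [11, 1, 13, 20, 11, 13] (length 6). The slice lst[1:3] covers indices [1, 2] with values [1, 13]. Replacing that slice with [80, 55] (same length) produces [11, 80, 55, 20, 11, 13].

[11, 80, 55, 20, 11, 13]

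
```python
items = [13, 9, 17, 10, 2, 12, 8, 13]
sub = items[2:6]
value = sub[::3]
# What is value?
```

items has length 8. The slice items[2:6] selects indices [2, 3, 4, 5] (2->17, 3->10, 4->2, 5->12), giving [17, 10, 2, 12]. So sub = [17, 10, 2, 12]. sub has length 4. The slice sub[::3] selects indices [0, 3] (0->17, 3->12), giving [17, 12].

[17, 12]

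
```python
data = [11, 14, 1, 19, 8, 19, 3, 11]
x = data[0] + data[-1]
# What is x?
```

data has length 8. data[0] = 11.
data has length 8. Negative index -1 maps to positive index 8 + (-1) = 7. data[7] = 11.
Sum: 11 + 11 = 22.

22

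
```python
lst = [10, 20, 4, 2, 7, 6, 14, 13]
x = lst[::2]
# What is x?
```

lst has length 8. The slice lst[::2] selects indices [0, 2, 4, 6] (0->10, 2->4, 4->7, 6->14), giving [10, 4, 7, 14].

[10, 4, 7, 14]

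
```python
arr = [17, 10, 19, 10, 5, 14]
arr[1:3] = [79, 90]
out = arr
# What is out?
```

arr starts as [17, 10, 19, 10, 5, 14] (length 6). The slice arr[1:3] covers indices [1, 2] with values [10, 19]. Replacing that slice with [79, 90] (same length) produces [17, 79, 90, 10, 5, 14].

[17, 79, 90, 10, 5, 14]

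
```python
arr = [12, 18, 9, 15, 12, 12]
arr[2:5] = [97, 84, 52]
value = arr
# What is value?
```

arr starts as [12, 18, 9, 15, 12, 12] (length 6). The slice arr[2:5] covers indices [2, 3, 4] with values [9, 15, 12]. Replacing that slice with [97, 84, 52] (same length) produces [12, 18, 97, 84, 52, 12].

[12, 18, 97, 84, 52, 12]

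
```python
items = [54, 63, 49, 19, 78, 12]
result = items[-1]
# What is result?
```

items has length 6. Negative index -1 maps to positive index 6 + (-1) = 5. items[5] = 12.

12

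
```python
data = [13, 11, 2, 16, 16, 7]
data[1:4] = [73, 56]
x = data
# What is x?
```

data starts as [13, 11, 2, 16, 16, 7] (length 6). The slice data[1:4] covers indices [1, 2, 3] with values [11, 2, 16]. Replacing that slice with [73, 56] (different length) produces [13, 73, 56, 16, 7].

[13, 73, 56, 16, 7]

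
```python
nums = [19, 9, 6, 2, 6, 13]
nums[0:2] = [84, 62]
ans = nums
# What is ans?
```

nums starts as [19, 9, 6, 2, 6, 13] (length 6). The slice nums[0:2] covers indices [0, 1] with values [19, 9]. Replacing that slice with [84, 62] (same length) produces [84, 62, 6, 2, 6, 13].

[84, 62, 6, 2, 6, 13]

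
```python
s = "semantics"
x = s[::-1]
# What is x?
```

s has length 9. The slice s[::-1] selects indices [8, 7, 6, 5, 4, 3, 2, 1, 0] (8->'s', 7->'c', 6->'i', 5->'t', 4->'n', 3->'a', 2->'m', 1->'e', 0->'s'), giving 'scitnames'.

'scitnames'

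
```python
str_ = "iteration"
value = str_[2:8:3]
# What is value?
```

str_ has length 9. The slice str_[2:8:3] selects indices [2, 5] (2->'e', 5->'t'), giving 'et'.

'et'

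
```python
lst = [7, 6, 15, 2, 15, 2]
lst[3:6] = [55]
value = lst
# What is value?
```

lst starts as [7, 6, 15, 2, 15, 2] (length 6). The slice lst[3:6] covers indices [3, 4, 5] with values [2, 15, 2]. Replacing that slice with [55] (different length) produces [7, 6, 15, 55].

[7, 6, 15, 55]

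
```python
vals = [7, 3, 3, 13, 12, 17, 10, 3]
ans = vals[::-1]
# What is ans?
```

vals has length 8. The slice vals[::-1] selects indices [7, 6, 5, 4, 3, 2, 1, 0] (7->3, 6->10, 5->17, 4->12, 3->13, 2->3, 1->3, 0->7), giving [3, 10, 17, 12, 13, 3, 3, 7].

[3, 10, 17, 12, 13, 3, 3, 7]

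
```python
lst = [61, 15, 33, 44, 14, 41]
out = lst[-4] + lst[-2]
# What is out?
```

lst has length 6. Negative index -4 maps to positive index 6 + (-4) = 2. lst[2] = 33.
lst has length 6. Negative index -2 maps to positive index 6 + (-2) = 4. lst[4] = 14.
Sum: 33 + 14 = 47.

47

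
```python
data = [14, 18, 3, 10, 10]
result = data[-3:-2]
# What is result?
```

data has length 5. The slice data[-3:-2] selects indices [2] (2->3), giving [3].

[3]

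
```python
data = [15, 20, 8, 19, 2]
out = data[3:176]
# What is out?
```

data has length 5. The slice data[3:176] selects indices [3, 4] (3->19, 4->2), giving [19, 2].

[19, 2]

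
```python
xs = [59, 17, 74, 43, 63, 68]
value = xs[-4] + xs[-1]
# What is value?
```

xs has length 6. Negative index -4 maps to positive index 6 + (-4) = 2. xs[2] = 74.
xs has length 6. Negative index -1 maps to positive index 6 + (-1) = 5. xs[5] = 68.
Sum: 74 + 68 = 142.

142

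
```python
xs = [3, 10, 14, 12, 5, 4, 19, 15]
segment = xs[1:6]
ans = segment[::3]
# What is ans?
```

xs has length 8. The slice xs[1:6] selects indices [1, 2, 3, 4, 5] (1->10, 2->14, 3->12, 4->5, 5->4), giving [10, 14, 12, 5, 4]. So segment = [10, 14, 12, 5, 4]. segment has length 5. The slice segment[::3] selects indices [0, 3] (0->10, 3->5), giving [10, 5].

[10, 5]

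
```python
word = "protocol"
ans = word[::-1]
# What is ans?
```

word has length 8. The slice word[::-1] selects indices [7, 6, 5, 4, 3, 2, 1, 0] (7->'l', 6->'o', 5->'c', 4->'o', 3->'t', 2->'o', 1->'r', 0->'p'), giving 'locotorp'.

'locotorp'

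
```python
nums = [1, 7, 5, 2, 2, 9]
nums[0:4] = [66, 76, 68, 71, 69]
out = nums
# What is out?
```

nums starts as [1, 7, 5, 2, 2, 9] (length 6). The slice nums[0:4] covers indices [0, 1, 2, 3] with values [1, 7, 5, 2]. Replacing that slice with [66, 76, 68, 71, 69] (different length) produces [66, 76, 68, 71, 69, 2, 9].

[66, 76, 68, 71, 69, 2, 9]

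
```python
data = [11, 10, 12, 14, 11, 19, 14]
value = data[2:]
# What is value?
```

data has length 7. The slice data[2:] selects indices [2, 3, 4, 5, 6] (2->12, 3->14, 4->11, 5->19, 6->14), giving [12, 14, 11, 19, 14].

[12, 14, 11, 19, 14]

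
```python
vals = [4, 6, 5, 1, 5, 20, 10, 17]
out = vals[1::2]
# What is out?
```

vals has length 8. The slice vals[1::2] selects indices [1, 3, 5, 7] (1->6, 3->1, 5->20, 7->17), giving [6, 1, 20, 17].

[6, 1, 20, 17]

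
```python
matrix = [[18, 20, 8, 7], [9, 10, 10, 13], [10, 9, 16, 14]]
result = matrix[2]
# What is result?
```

matrix has 3 rows. Row 2 is [10, 9, 16, 14].

[10, 9, 16, 14]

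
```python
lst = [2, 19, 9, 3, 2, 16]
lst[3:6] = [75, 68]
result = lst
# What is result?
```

lst starts as [2, 19, 9, 3, 2, 16] (length 6). The slice lst[3:6] covers indices [3, 4, 5] with values [3, 2, 16]. Replacing that slice with [75, 68] (different length) produces [2, 19, 9, 75, 68].

[2, 19, 9, 75, 68]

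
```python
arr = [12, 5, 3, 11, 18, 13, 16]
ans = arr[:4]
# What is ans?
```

arr has length 7. The slice arr[:4] selects indices [0, 1, 2, 3] (0->12, 1->5, 2->3, 3->11), giving [12, 5, 3, 11].

[12, 5, 3, 11]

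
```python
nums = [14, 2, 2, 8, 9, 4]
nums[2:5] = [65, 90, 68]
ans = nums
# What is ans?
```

nums starts as [14, 2, 2, 8, 9, 4] (length 6). The slice nums[2:5] covers indices [2, 3, 4] with values [2, 8, 9]. Replacing that slice with [65, 90, 68] (same length) produces [14, 2, 65, 90, 68, 4].

[14, 2, 65, 90, 68, 4]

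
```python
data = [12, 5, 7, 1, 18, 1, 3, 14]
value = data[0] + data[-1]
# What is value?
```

data has length 8. data[0] = 12.
data has length 8. Negative index -1 maps to positive index 8 + (-1) = 7. data[7] = 14.
Sum: 12 + 14 = 26.

26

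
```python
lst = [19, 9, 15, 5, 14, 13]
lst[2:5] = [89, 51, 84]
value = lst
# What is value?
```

lst starts as [19, 9, 15, 5, 14, 13] (length 6). The slice lst[2:5] covers indices [2, 3, 4] with values [15, 5, 14]. Replacing that slice with [89, 51, 84] (same length) produces [19, 9, 89, 51, 84, 13].

[19, 9, 89, 51, 84, 13]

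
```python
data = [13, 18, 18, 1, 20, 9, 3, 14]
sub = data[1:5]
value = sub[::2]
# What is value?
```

data has length 8. The slice data[1:5] selects indices [1, 2, 3, 4] (1->18, 2->18, 3->1, 4->20), giving [18, 18, 1, 20]. So sub = [18, 18, 1, 20]. sub has length 4. The slice sub[::2] selects indices [0, 2] (0->18, 2->1), giving [18, 1].

[18, 1]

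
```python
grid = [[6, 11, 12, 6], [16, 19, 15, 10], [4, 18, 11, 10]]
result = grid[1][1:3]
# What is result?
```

grid[1] = [16, 19, 15, 10]. grid[1] has length 4. The slice grid[1][1:3] selects indices [1, 2] (1->19, 2->15), giving [19, 15].

[19, 15]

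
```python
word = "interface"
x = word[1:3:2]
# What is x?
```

word has length 9. The slice word[1:3:2] selects indices [1] (1->'n'), giving 'n'.

'n'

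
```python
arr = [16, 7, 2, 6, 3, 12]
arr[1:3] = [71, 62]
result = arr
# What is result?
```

arr starts as [16, 7, 2, 6, 3, 12] (length 6). The slice arr[1:3] covers indices [1, 2] with values [7, 2]. Replacing that slice with [71, 62] (same length) produces [16, 71, 62, 6, 3, 12].

[16, 71, 62, 6, 3, 12]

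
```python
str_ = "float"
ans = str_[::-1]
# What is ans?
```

str_ has length 5. The slice str_[::-1] selects indices [4, 3, 2, 1, 0] (4->'t', 3->'a', 2->'o', 1->'l', 0->'f'), giving 'taolf'.

'taolf'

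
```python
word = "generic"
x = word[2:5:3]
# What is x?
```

word has length 7. The slice word[2:5:3] selects indices [2] (2->'n'), giving 'n'.

'n'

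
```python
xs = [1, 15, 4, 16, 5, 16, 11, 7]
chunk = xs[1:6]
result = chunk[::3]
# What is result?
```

xs has length 8. The slice xs[1:6] selects indices [1, 2, 3, 4, 5] (1->15, 2->4, 3->16, 4->5, 5->16), giving [15, 4, 16, 5, 16]. So chunk = [15, 4, 16, 5, 16]. chunk has length 5. The slice chunk[::3] selects indices [0, 3] (0->15, 3->5), giving [15, 5].

[15, 5]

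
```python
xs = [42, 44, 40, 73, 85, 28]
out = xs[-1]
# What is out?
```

xs has length 6. Negative index -1 maps to positive index 6 + (-1) = 5. xs[5] = 28.

28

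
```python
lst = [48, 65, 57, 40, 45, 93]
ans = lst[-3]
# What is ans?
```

lst has length 6. Negative index -3 maps to positive index 6 + (-3) = 3. lst[3] = 40.

40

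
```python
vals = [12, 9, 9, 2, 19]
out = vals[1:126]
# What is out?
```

vals has length 5. The slice vals[1:126] selects indices [1, 2, 3, 4] (1->9, 2->9, 3->2, 4->19), giving [9, 9, 2, 19].

[9, 9, 2, 19]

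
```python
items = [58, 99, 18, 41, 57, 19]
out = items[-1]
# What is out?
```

items has length 6. Negative index -1 maps to positive index 6 + (-1) = 5. items[5] = 19.

19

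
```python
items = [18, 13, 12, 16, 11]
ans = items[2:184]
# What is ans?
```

items has length 5. The slice items[2:184] selects indices [2, 3, 4] (2->12, 3->16, 4->11), giving [12, 16, 11].

[12, 16, 11]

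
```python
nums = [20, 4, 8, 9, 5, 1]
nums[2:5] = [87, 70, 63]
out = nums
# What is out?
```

nums starts as [20, 4, 8, 9, 5, 1] (length 6). The slice nums[2:5] covers indices [2, 3, 4] with values [8, 9, 5]. Replacing that slice with [87, 70, 63] (same length) produces [20, 4, 87, 70, 63, 1].

[20, 4, 87, 70, 63, 1]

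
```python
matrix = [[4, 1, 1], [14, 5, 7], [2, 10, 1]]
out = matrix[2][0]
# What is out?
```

matrix[2] = [2, 10, 1]. Taking column 0 of that row yields 2.

2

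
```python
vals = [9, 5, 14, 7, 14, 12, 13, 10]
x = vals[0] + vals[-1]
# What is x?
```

vals has length 8. vals[0] = 9.
vals has length 8. Negative index -1 maps to positive index 8 + (-1) = 7. vals[7] = 10.
Sum: 9 + 10 = 19.

19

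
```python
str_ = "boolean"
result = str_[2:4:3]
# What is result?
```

str_ has length 7. The slice str_[2:4:3] selects indices [2] (2->'o'), giving 'o'.

'o'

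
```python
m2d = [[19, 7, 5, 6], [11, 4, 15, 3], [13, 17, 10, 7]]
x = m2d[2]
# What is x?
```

m2d has 3 rows. Row 2 is [13, 17, 10, 7].

[13, 17, 10, 7]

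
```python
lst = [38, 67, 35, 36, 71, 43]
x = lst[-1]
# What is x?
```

lst has length 6. Negative index -1 maps to positive index 6 + (-1) = 5. lst[5] = 43.

43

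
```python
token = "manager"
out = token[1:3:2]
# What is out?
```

token has length 7. The slice token[1:3:2] selects indices [1] (1->'a'), giving 'a'.

'a'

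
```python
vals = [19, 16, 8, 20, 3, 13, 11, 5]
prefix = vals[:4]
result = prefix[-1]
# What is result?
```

vals has length 8. The slice vals[:4] selects indices [0, 1, 2, 3] (0->19, 1->16, 2->8, 3->20), giving [19, 16, 8, 20]. So prefix = [19, 16, 8, 20]. Then prefix[-1] = 20.

20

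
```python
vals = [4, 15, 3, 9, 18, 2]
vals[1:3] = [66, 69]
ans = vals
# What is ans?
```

vals starts as [4, 15, 3, 9, 18, 2] (length 6). The slice vals[1:3] covers indices [1, 2] with values [15, 3]. Replacing that slice with [66, 69] (same length) produces [4, 66, 69, 9, 18, 2].

[4, 66, 69, 9, 18, 2]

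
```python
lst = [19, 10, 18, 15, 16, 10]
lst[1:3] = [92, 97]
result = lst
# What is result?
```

lst starts as [19, 10, 18, 15, 16, 10] (length 6). The slice lst[1:3] covers indices [1, 2] with values [10, 18]. Replacing that slice with [92, 97] (same length) produces [19, 92, 97, 15, 16, 10].

[19, 92, 97, 15, 16, 10]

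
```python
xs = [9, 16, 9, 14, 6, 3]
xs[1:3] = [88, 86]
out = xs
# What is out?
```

xs starts as [9, 16, 9, 14, 6, 3] (length 6). The slice xs[1:3] covers indices [1, 2] with values [16, 9]. Replacing that slice with [88, 86] (same length) produces [9, 88, 86, 14, 6, 3].

[9, 88, 86, 14, 6, 3]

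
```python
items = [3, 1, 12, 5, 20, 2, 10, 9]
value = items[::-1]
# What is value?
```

items has length 8. The slice items[::-1] selects indices [7, 6, 5, 4, 3, 2, 1, 0] (7->9, 6->10, 5->2, 4->20, 3->5, 2->12, 1->1, 0->3), giving [9, 10, 2, 20, 5, 12, 1, 3].

[9, 10, 2, 20, 5, 12, 1, 3]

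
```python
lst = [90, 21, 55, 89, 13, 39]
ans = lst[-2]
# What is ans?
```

lst has length 6. Negative index -2 maps to positive index 6 + (-2) = 4. lst[4] = 13.

13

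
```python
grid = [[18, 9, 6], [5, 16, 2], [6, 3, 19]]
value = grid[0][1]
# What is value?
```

grid[0] = [18, 9, 6]. Taking column 1 of that row yields 9.

9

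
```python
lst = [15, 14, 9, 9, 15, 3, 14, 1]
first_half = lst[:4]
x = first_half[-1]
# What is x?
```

lst has length 8. The slice lst[:4] selects indices [0, 1, 2, 3] (0->15, 1->14, 2->9, 3->9), giving [15, 14, 9, 9]. So first_half = [15, 14, 9, 9]. Then first_half[-1] = 9.

9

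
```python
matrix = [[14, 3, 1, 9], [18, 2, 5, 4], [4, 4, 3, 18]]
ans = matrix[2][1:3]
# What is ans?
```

matrix[2] = [4, 4, 3, 18]. matrix[2] has length 4. The slice matrix[2][1:3] selects indices [1, 2] (1->4, 2->3), giving [4, 3].

[4, 3]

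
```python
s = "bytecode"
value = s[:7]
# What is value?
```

s has length 8. The slice s[:7] selects indices [0, 1, 2, 3, 4, 5, 6] (0->'b', 1->'y', 2->'t', 3->'e', 4->'c', 5->'o', 6->'d'), giving 'bytecod'.

'bytecod'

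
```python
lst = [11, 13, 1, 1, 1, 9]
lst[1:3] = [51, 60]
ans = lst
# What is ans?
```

lst starts as [11, 13, 1, 1, 1, 9] (length 6). The slice lst[1:3] covers indices [1, 2] with values [13, 1]. Replacing that slice with [51, 60] (same length) produces [11, 51, 60, 1, 1, 9].

[11, 51, 60, 1, 1, 9]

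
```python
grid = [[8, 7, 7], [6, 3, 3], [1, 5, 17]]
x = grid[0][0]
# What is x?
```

grid[0] = [8, 7, 7]. Taking column 0 of that row yields 8.

8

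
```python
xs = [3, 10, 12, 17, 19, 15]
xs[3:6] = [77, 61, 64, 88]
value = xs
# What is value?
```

xs starts as [3, 10, 12, 17, 19, 15] (length 6). The slice xs[3:6] covers indices [3, 4, 5] with values [17, 19, 15]. Replacing that slice with [77, 61, 64, 88] (different length) produces [3, 10, 12, 77, 61, 64, 88].

[3, 10, 12, 77, 61, 64, 88]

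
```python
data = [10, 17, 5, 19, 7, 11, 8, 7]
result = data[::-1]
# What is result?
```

data has length 8. The slice data[::-1] selects indices [7, 6, 5, 4, 3, 2, 1, 0] (7->7, 6->8, 5->11, 4->7, 3->19, 2->5, 1->17, 0->10), giving [7, 8, 11, 7, 19, 5, 17, 10].

[7, 8, 11, 7, 19, 5, 17, 10]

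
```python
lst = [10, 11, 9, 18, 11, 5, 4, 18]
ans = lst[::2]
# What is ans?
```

lst has length 8. The slice lst[::2] selects indices [0, 2, 4, 6] (0->10, 2->9, 4->11, 6->4), giving [10, 9, 11, 4].

[10, 9, 11, 4]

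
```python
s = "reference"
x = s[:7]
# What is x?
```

s has length 9. The slice s[:7] selects indices [0, 1, 2, 3, 4, 5, 6] (0->'r', 1->'e', 2->'f', 3->'e', 4->'r', 5->'e', 6->'n'), giving 'referen'.

'referen'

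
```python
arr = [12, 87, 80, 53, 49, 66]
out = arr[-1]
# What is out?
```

arr has length 6. Negative index -1 maps to positive index 6 + (-1) = 5. arr[5] = 66.

66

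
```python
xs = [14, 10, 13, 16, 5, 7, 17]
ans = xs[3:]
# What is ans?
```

xs has length 7. The slice xs[3:] selects indices [3, 4, 5, 6] (3->16, 4->5, 5->7, 6->17), giving [16, 5, 7, 17].

[16, 5, 7, 17]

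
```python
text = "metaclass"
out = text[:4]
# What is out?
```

text has length 9. The slice text[:4] selects indices [0, 1, 2, 3] (0->'m', 1->'e', 2->'t', 3->'a'), giving 'meta'.

'meta'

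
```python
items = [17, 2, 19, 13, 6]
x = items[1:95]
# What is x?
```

items has length 5. The slice items[1:95] selects indices [1, 2, 3, 4] (1->2, 2->19, 3->13, 4->6), giving [2, 19, 13, 6].

[2, 19, 13, 6]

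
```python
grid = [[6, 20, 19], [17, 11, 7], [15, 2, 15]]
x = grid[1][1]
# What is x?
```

grid[1] = [17, 11, 7]. Taking column 1 of that row yields 11.

11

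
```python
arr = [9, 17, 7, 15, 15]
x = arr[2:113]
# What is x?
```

arr has length 5. The slice arr[2:113] selects indices [2, 3, 4] (2->7, 3->15, 4->15), giving [7, 15, 15].

[7, 15, 15]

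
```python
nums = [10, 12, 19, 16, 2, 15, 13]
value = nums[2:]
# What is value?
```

nums has length 7. The slice nums[2:] selects indices [2, 3, 4, 5, 6] (2->19, 3->16, 4->2, 5->15, 6->13), giving [19, 16, 2, 15, 13].

[19, 16, 2, 15, 13]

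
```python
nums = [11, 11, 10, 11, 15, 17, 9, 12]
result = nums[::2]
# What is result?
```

nums has length 8. The slice nums[::2] selects indices [0, 2, 4, 6] (0->11, 2->10, 4->15, 6->9), giving [11, 10, 15, 9].

[11, 10, 15, 9]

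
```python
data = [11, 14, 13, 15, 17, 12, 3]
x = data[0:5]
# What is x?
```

data has length 7. The slice data[0:5] selects indices [0, 1, 2, 3, 4] (0->11, 1->14, 2->13, 3->15, 4->17), giving [11, 14, 13, 15, 17].

[11, 14, 13, 15, 17]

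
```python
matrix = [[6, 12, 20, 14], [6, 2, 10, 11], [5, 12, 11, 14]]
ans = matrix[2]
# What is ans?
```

matrix has 3 rows. Row 2 is [5, 12, 11, 14].

[5, 12, 11, 14]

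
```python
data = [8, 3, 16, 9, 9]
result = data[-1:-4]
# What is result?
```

data has length 5. The slice data[-1:-4] resolves to an empty index range, so the result is [].

[]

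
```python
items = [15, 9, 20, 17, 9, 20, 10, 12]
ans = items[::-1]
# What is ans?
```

items has length 8. The slice items[::-1] selects indices [7, 6, 5, 4, 3, 2, 1, 0] (7->12, 6->10, 5->20, 4->9, 3->17, 2->20, 1->9, 0->15), giving [12, 10, 20, 9, 17, 20, 9, 15].

[12, 10, 20, 9, 17, 20, 9, 15]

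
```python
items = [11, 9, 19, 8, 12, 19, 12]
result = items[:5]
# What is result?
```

items has length 7. The slice items[:5] selects indices [0, 1, 2, 3, 4] (0->11, 1->9, 2->19, 3->8, 4->12), giving [11, 9, 19, 8, 12].

[11, 9, 19, 8, 12]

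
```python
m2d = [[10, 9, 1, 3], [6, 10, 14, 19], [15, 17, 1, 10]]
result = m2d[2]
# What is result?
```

m2d has 3 rows. Row 2 is [15, 17, 1, 10].

[15, 17, 1, 10]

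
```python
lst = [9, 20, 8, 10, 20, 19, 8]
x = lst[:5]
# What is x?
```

lst has length 7. The slice lst[:5] selects indices [0, 1, 2, 3, 4] (0->9, 1->20, 2->8, 3->10, 4->20), giving [9, 20, 8, 10, 20].

[9, 20, 8, 10, 20]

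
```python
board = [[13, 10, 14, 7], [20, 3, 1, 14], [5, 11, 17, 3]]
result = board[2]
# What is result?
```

board has 3 rows. Row 2 is [5, 11, 17, 3].

[5, 11, 17, 3]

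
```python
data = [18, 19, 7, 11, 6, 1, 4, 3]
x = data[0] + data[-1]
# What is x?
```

data has length 8. data[0] = 18.
data has length 8. Negative index -1 maps to positive index 8 + (-1) = 7. data[7] = 3.
Sum: 18 + 3 = 21.

21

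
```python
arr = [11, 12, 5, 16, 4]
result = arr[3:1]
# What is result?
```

arr has length 5. The slice arr[3:1] resolves to an empty index range, so the result is [].

[]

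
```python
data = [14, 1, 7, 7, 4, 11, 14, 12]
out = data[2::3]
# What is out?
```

data has length 8. The slice data[2::3] selects indices [2, 5] (2->7, 5->11), giving [7, 11].

[7, 11]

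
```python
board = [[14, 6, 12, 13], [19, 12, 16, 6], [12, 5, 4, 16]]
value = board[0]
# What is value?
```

board has 3 rows. Row 0 is [14, 6, 12, 13].

[14, 6, 12, 13]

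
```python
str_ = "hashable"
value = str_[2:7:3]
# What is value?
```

str_ has length 8. The slice str_[2:7:3] selects indices [2, 5] (2->'s', 5->'b'), giving 'sb'.

'sb'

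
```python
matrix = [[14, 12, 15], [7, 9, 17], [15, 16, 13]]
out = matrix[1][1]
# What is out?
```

matrix[1] = [7, 9, 17]. Taking column 1 of that row yields 9.

9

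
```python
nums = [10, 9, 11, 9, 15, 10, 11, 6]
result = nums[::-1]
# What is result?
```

nums has length 8. The slice nums[::-1] selects indices [7, 6, 5, 4, 3, 2, 1, 0] (7->6, 6->11, 5->10, 4->15, 3->9, 2->11, 1->9, 0->10), giving [6, 11, 10, 15, 9, 11, 9, 10].

[6, 11, 10, 15, 9, 11, 9, 10]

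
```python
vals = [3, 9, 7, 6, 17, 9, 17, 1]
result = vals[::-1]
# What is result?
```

vals has length 8. The slice vals[::-1] selects indices [7, 6, 5, 4, 3, 2, 1, 0] (7->1, 6->17, 5->9, 4->17, 3->6, 2->7, 1->9, 0->3), giving [1, 17, 9, 17, 6, 7, 9, 3].

[1, 17, 9, 17, 6, 7, 9, 3]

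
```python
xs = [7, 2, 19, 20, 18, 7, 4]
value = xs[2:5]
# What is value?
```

xs has length 7. The slice xs[2:5] selects indices [2, 3, 4] (2->19, 3->20, 4->18), giving [19, 20, 18].

[19, 20, 18]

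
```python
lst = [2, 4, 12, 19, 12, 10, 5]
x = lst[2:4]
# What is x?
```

lst has length 7. The slice lst[2:4] selects indices [2, 3] (2->12, 3->19), giving [12, 19].

[12, 19]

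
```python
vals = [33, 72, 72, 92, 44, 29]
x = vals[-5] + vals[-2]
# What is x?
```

vals has length 6. Negative index -5 maps to positive index 6 + (-5) = 1. vals[1] = 72.
vals has length 6. Negative index -2 maps to positive index 6 + (-2) = 4. vals[4] = 44.
Sum: 72 + 44 = 116.

116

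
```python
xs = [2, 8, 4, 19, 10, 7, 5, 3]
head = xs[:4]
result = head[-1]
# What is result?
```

xs has length 8. The slice xs[:4] selects indices [0, 1, 2, 3] (0->2, 1->8, 2->4, 3->19), giving [2, 8, 4, 19]. So head = [2, 8, 4, 19]. Then head[-1] = 19.

19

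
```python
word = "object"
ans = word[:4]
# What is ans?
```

word has length 6. The slice word[:4] selects indices [0, 1, 2, 3] (0->'o', 1->'b', 2->'j', 3->'e'), giving 'obje'.

'obje'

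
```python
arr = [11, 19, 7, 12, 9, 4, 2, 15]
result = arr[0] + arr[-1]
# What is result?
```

arr has length 8. arr[0] = 11.
arr has length 8. Negative index -1 maps to positive index 8 + (-1) = 7. arr[7] = 15.
Sum: 11 + 15 = 26.

26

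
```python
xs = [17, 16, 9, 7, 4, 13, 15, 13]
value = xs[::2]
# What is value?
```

xs has length 8. The slice xs[::2] selects indices [0, 2, 4, 6] (0->17, 2->9, 4->4, 6->15), giving [17, 9, 4, 15].

[17, 9, 4, 15]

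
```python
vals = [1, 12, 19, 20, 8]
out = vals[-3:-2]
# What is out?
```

vals has length 5. The slice vals[-3:-2] selects indices [2] (2->19), giving [19].

[19]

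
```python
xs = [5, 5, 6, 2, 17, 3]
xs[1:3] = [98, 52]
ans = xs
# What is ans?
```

xs starts as [5, 5, 6, 2, 17, 3] (length 6). The slice xs[1:3] covers indices [1, 2] with values [5, 6]. Replacing that slice with [98, 52] (same length) produces [5, 98, 52, 2, 17, 3].

[5, 98, 52, 2, 17, 3]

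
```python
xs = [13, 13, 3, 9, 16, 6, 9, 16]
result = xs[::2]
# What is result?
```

xs has length 8. The slice xs[::2] selects indices [0, 2, 4, 6] (0->13, 2->3, 4->16, 6->9), giving [13, 3, 16, 9].

[13, 3, 16, 9]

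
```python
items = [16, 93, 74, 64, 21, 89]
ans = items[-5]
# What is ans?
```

items has length 6. Negative index -5 maps to positive index 6 + (-5) = 1. items[1] = 93.

93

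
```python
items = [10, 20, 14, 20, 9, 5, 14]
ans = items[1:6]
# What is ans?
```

items has length 7. The slice items[1:6] selects indices [1, 2, 3, 4, 5] (1->20, 2->14, 3->20, 4->9, 5->5), giving [20, 14, 20, 9, 5].

[20, 14, 20, 9, 5]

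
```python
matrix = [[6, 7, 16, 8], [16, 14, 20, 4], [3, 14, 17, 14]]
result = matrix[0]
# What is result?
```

matrix has 3 rows. Row 0 is [6, 7, 16, 8].

[6, 7, 16, 8]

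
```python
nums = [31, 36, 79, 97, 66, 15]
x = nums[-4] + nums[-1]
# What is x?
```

nums has length 6. Negative index -4 maps to positive index 6 + (-4) = 2. nums[2] = 79.
nums has length 6. Negative index -1 maps to positive index 6 + (-1) = 5. nums[5] = 15.
Sum: 79 + 15 = 94.

94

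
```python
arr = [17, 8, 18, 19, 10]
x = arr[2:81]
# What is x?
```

arr has length 5. The slice arr[2:81] selects indices [2, 3, 4] (2->18, 3->19, 4->10), giving [18, 19, 10].

[18, 19, 10]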